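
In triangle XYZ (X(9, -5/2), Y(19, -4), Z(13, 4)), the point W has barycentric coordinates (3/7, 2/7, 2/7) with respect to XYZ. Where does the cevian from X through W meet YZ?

Line XW meets YZ where the X-coordinate vanishes; zeroing W's X-weight and renormalizing leaves Y, Z-weights 2/7 : 2/7 → (1/2, 1/2).
So V = (1/2)·Y + (1/2)·Z = (16, 0).

(16, 0)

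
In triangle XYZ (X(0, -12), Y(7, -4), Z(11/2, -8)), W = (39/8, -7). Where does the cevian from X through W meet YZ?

(13/2, -16/3)

Barycentric coordinates of W with respect to XYZ: (1/4, 1/2, 1/4).
On side YZ the X-coordinate is zero; dropping W's X-weight 1/4 and renormalizing the remaining 1/2 : 1/4 gives weights 2/3, 1/3 on Y, Z.
V = (2/3)·(7, -4) + (1/3)·(11/2, -8) = (13/2, -16/3).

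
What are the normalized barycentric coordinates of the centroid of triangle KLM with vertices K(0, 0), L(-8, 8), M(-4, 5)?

The centroid is the average of the vertices, so each weight is 1/3.

(1/3, 1/3, 1/3)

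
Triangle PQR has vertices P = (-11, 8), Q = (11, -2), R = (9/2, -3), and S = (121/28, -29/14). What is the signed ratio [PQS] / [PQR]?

[PQR] = ½·((-11)·(-2−(-3)) + 11·(-3−8) + (9/2)·(8−(-2))) = ½·(-11 − 121 + 45) = -87/2.
[PQS] = ½·((-11)·(-2−(-29/14)) + 11·(-29/14−8) + (121/28)·(8−(-2))) = ½·(-11/14 − 1551/14 + 605/14) = -957/28, so the ratio is (-957/28)/(-87/2) = 11/14.

11/14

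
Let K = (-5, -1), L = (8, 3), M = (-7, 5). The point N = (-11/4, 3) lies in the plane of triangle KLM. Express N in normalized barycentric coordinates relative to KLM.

Signed area of the reference triangle: [KLM] = ½·((-5)·(3−5) + 8·(5−(-1)) + (-7)·(-1−3)) = ½·(10 + 48 + 28) = 43.
[NLM] = ½·((-11/4)·(3−5) + 8·(5−3) + (-7)·(3−3)) = ½·(11/2 + 16 + 0) = 43/4, so the K-coordinate is (43/4)/43 = 1/4.
[KNM] = ½·((-5)·(3−5) + (-11/4)·(5−(-1)) + (-7)·(-1−3)) = ½·(10 − 33/2 + 28) = 43/4, so the L-coordinate is 1/4.
[KLN] = ½·((-5)·(3−3) + 8·(3−(-1)) + (-11/4)·(-1−3)) = ½·(0 + 32 + 11) = 43/2, so the M-coordinate is 1/2.

(1/4, 1/4, 1/2)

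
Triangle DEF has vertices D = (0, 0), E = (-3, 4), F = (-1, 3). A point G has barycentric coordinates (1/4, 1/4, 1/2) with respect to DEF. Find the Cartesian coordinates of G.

G = (1/4)·D + (1/4)·E + (1/2)·F.
x-coordinate: (1/4)·0 + (1/4)·(-3) + (1/2)·(-1) = -5/4.
y-coordinate: (1/4)·0 + (1/4)·4 + (1/2)·3 = 5/2.

(-5/4, 5/2)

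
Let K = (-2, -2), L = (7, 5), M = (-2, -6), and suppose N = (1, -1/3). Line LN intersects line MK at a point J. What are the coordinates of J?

(-2, -3)

Barycentric coordinates of N with respect to KLM: (1/2, 1/3, 1/6).
On side MK the L-coordinate is zero; dropping N's L-weight 1/3 and renormalizing the remaining 1/6 : 1/2 gives weights 1/4, 3/4 on M, K.
J = (1/4)·(-2, -6) + (3/4)·(-2, -2) = (-2, -3).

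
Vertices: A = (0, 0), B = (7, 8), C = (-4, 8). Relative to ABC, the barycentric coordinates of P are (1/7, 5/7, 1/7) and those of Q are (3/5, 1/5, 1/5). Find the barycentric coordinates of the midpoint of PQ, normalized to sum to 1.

(13/35, 16/35, 6/35)

Since both coordinate triples sum to 1, the midpoint's barycentrics are the componentwise average.
(1/7+3/5)/2 = 13/35; similarly 16/35 and 6/35.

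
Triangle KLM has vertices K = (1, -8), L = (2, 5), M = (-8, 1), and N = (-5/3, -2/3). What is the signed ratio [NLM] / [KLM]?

[KLM] = ½·(1·(5−1) + 2·(1−(-8)) + (-8)·(-8−5)) = ½·(4 + 18 + 104) = 63.
[NLM] = ½·((-5/3)·(5−1) + 2·(1−(-2/3)) + (-8)·(-2/3−5)) = ½·(-20/3 + 10/3 + 136/3) = 21, so the ratio is 21/63 = 1/3.

1/3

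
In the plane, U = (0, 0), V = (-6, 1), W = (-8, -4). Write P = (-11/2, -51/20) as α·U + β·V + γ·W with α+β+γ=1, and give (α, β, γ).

(3/10, 1/20, 13/20)

Signed area of the reference triangle: [UVW] = ½·(0·(1−(-4)) + (-6)·(-4−0) + (-8)·(0−1)) = ½·(0 + 24 + 8) = 16.
[PVW] = ½·((-11/2)·(1−(-4)) + (-6)·(-4−(-51/20)) + (-8)·(-51/20−1)) = ½·(-55/2 + 87/10 + 142/5) = 24/5, so the U-coordinate is (24/5)/16 = 3/10.
[UPW] = ½·(0·(-51/20−(-4)) + (-11/2)·(-4−0) + (-8)·(0−(-51/20))) = ½·(0 + 22 − 102/5) = 4/5, so the V-coordinate is 1/20.
[UVP] = ½·(0·(1−(-51/20)) + (-6)·(-51/20−0) + (-11/2)·(0−1)) = ½·(0 + 153/10 + 11/2) = 52/5, so the W-coordinate is 13/20.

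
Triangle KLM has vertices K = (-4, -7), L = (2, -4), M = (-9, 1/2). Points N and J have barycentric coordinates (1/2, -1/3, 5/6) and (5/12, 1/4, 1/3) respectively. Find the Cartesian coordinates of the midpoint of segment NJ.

Barycentric coordinates of the midpoint are the average: (11/24, -1/24, 7/12).
Converting: (11/24)·K + (-1/24)·L + (7/12)·M = (-43/6, -11/4).

(-43/6, -11/4)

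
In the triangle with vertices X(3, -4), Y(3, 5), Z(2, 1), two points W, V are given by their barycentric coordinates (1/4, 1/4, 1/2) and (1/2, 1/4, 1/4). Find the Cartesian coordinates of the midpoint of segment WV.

Barycentric coordinates of the midpoint are the average: (3/8, 1/4, 3/8).
Converting: (3/8)·X + (1/4)·Y + (3/8)·Z = (21/8, 1/8).

(21/8, 1/8)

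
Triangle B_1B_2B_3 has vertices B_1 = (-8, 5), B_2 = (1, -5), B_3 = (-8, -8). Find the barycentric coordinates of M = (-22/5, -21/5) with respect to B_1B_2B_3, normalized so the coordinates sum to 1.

(1/5, 2/5, 2/5)

Signed area of the reference triangle: [B_1B_2B_3] = ½·((-8)·(-5−(-8)) + 1·(-8−5) + (-8)·(5−(-5))) = ½·(-24 − 13 − 80) = -117/2.
[MB_2B_3] = ½·((-22/5)·(-5−(-8)) + 1·(-8−(-21/5)) + (-8)·(-21/5−(-5))) = ½·(-66/5 − 19/5 − 32/5) = -117/10, so the B_1-coordinate is (-117/10)/(-117/2) = 1/5.
[B_1MB_3] = ½·((-8)·(-21/5−(-8)) + (-22/5)·(-8−5) + (-8)·(5−(-21/5))) = ½·(-152/5 + 286/5 − 368/5) = -117/5, so the B_2-coordinate is 2/5.
[B_1B_2M] = ½·((-8)·(-5−(-21/5)) + 1·(-21/5−5) + (-22/5)·(5−(-5))) = ½·(32/5 − 46/5 − 44) = -117/5, so the B_3-coordinate is 2/5.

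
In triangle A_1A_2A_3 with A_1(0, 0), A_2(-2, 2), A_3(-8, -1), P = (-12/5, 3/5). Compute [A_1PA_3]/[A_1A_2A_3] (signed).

2/5

[A_1A_2A_3] = ½·(0·(2−(-1)) + (-2)·(-1−0) + (-8)·(0−2)) = ½·(0 + 2 + 16) = 9.
[A_1PA_3] = ½·(0·(3/5−(-1)) + (-12/5)·(-1−0) + (-8)·(0−(3/5))) = ½·(0 + 12/5 + 24/5) = 18/5, so the ratio is (18/5)/9 = 2/5.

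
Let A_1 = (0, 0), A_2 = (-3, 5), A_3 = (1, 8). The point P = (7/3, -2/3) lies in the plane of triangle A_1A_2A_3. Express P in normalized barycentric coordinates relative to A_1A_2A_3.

Signed area of the reference triangle: [A_1A_2A_3] = ½·(0·(5−8) + (-3)·(8−0) + 1·(0−5)) = ½·(0 − 24 − 5) = -29/2.
[PA_2A_3] = ½·((7/3)·(5−8) + (-3)·(8−(-2/3)) + 1·(-2/3−5)) = ½·(-7 − 26 − 17/3) = -58/3, so the A_1-coordinate is (-58/3)/(-29/2) = 4/3.
[A_1PA_3] = ½·(0·(-2/3−8) + (7/3)·(8−0) + 1·(0−(-2/3))) = ½·(0 + 56/3 + 2/3) = 29/3, so the A_2-coordinate is -2/3.
[A_1A_2P] = ½·(0·(5−(-2/3)) + (-3)·(-2/3−0) + (7/3)·(0−5)) = ½·(0 + 2 − 35/3) = -29/6, so the A_3-coordinate is 1/3.
Check: 4/3 − 2/3 + 1/3 = 1.

(4/3, -2/3, 1/3)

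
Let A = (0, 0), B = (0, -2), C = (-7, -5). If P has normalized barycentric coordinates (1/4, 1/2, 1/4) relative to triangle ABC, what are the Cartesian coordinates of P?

P = (1/4)·A + (1/2)·B + (1/4)·C.
x-coordinate: (1/4)·0 + (1/2)·0 + (1/4)·(-7) = -7/4.
y-coordinate: (1/4)·0 + (1/2)·(-2) + (1/4)·(-5) = -9/4.

(-7/4, -9/4)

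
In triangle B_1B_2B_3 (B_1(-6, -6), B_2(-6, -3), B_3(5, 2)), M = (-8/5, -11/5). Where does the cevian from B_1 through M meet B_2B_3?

Barycentric coordinates of M with respect to B_1B_2B_3: (2/5, 1/5, 2/5).
On side B_2B_3 the B_1-coordinate is zero; dropping M's B_1-weight 2/5 and renormalizing the remaining 1/5 : 2/5 gives weights 1/3, 2/3 on B_2, B_3.
N = (1/3)·(-6, -3) + (2/3)·(5, 2) = (4/3, 1/3).

(4/3, 1/3)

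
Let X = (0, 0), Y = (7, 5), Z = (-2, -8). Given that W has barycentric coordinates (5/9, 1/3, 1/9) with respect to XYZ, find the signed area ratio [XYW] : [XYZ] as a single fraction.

The signed ratio [XYW]/[XYZ] equals the barycentric coordinate of W at vertex Z, which is 1/9.

1/9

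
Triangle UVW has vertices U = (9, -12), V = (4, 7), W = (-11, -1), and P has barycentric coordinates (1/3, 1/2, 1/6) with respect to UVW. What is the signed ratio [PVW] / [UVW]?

1/3

The signed ratio [PVW]/[UVW] equals the barycentric coordinate of P at vertex U, which is 1/3.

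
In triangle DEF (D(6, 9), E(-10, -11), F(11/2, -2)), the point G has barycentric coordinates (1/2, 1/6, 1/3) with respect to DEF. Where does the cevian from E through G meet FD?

Line EG meets FD where the E-coordinate vanishes; zeroing G's E-weight and renormalizing leaves F, D-weights 1/3 : 1/2 → (2/5, 3/5).
So H = (2/5)·F + (3/5)·D = (29/5, 23/5).

(29/5, 23/5)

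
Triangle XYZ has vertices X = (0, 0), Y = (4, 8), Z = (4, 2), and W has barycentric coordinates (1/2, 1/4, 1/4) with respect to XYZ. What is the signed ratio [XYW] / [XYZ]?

1/4

The signed ratio [XYW]/[XYZ] equals the barycentric coordinate of W at vertex Z, which is 1/4.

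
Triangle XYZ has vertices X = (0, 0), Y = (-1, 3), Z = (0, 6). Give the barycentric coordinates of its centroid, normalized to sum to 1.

The centroid is the average of the vertices, so each weight is 1/3.

(1/3, 1/3, 1/3)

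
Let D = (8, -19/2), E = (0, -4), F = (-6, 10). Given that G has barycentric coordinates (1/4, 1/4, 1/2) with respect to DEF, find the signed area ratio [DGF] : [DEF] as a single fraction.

1/4

The signed ratio [DGF]/[DEF] equals the barycentric coordinate of G at vertex E, which is 1/4.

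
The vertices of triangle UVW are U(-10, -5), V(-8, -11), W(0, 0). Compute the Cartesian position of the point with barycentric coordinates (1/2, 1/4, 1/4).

P = (1/2)·U + (1/4)·V + (1/4)·W.
x-coordinate: (1/2)·(-10) + (1/4)·(-8) + (1/4)·0 = -7.
y-coordinate: (1/2)·(-5) + (1/4)·(-11) + (1/4)·0 = -21/4.

(-7, -21/4)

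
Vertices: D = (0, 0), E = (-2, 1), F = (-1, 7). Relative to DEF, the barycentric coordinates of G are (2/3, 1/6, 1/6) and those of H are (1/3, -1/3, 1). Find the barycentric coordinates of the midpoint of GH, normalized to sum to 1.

Since both coordinate triples sum to 1, the midpoint's barycentrics are the componentwise average.
(2/3+1/3)/2 = 1/2; similarly -1/12 and 7/12.

(1/2, -1/12, 7/12)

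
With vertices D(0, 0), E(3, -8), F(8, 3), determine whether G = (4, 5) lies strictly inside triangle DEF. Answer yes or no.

Barycentric coordinates of G: (54/73, -28/73, 47/73).
The three coordinates are positive, negative, positive; a point is interior exactly when all three are positive.

no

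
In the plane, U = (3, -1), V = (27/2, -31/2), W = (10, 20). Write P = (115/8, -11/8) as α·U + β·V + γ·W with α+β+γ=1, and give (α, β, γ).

Signed area of the reference triangle: [UVW] = ½·(3·(-31/2−20) + (27/2)·(20−(-1)) + 10·(-1−(-31/2))) = ½·(-213/2 + 567/2 + 145) = 161.
[PVW] = ½·((115/8)·(-31/2−20) + (27/2)·(20−(-11/8)) + 10·(-11/8−(-31/2))) = ½·(-8165/16 + 4617/16 + 565/4) = -161/4, so the U-coordinate is (-161/4)/161 = -1/4.
[UPW] = ½·(3·(-11/8−20) + (115/8)·(20−(-1)) + 10·(-1−(-11/8))) = ½·(-513/8 + 2415/8 + 15/4) = 483/4, so the V-coordinate is 3/4.
[UVP] = ½·(3·(-31/2−(-11/8)) + (27/2)·(-11/8−(-1)) + (115/8)·(-1−(-31/2))) = ½·(-339/8 − 81/16 + 3335/16) = 161/2, so the W-coordinate is 1/2.
Check: -1/4 + 3/4 + 1/2 = 1.

(-1/4, 3/4, 1/2)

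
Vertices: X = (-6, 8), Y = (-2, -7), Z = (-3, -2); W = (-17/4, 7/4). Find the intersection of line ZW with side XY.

Barycentric coordinates of W with respect to XYZ: (1/2, 1/4, 1/4).
On side XY the Z-coordinate is zero; dropping W's Z-weight 1/4 and renormalizing the remaining 1/2 : 1/4 gives weights 2/3, 1/3 on X, Y.
V = (2/3)·(-6, 8) + (1/3)·(-2, -7) = (-14/3, 3).

(-14/3, 3)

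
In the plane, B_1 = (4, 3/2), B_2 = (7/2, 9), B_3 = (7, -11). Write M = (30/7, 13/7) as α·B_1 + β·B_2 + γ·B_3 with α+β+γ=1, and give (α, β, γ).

(4/7, 2/7, 1/7)

Signed area of the reference triangle: [B_1B_2B_3] = ½·(4·(9−(-11)) + (7/2)·(-11−(3/2)) + 7·(3/2−9)) = ½·(80 − 175/4 − 105/2) = -65/8.
[MB_2B_3] = ½·((30/7)·(9−(-11)) + (7/2)·(-11−(13/7)) + 7·(13/7−9)) = ½·(600/7 − 45 − 50) = -65/14, so the B_1-coordinate is (-65/14)/(-65/8) = 4/7.
[B_1MB_3] = ½·(4·(13/7−(-11)) + (30/7)·(-11−(3/2)) + 7·(3/2−(13/7))) = ½·(360/7 − 375/7 − 5/2) = -65/28, so the B_2-coordinate is 2/7.
[B_1B_2M] = ½·(4·(9−(13/7)) + (7/2)·(13/7−(3/2)) + (30/7)·(3/2−9)) = ½·(200/7 + 5/4 − 225/7) = -65/56, so the B_3-coordinate is 1/7.
Check: 4/7 + 2/7 + 1/7 = 1.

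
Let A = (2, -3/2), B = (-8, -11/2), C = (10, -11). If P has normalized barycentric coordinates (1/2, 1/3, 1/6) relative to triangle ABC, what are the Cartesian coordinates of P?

P = (1/2)·A + (1/3)·B + (1/6)·C.
x-coordinate: (1/2)·2 + (1/3)·(-8) + (1/6)·10 = 0.
y-coordinate: (1/2)·(-3/2) + (1/3)·(-11/2) + (1/6)·(-11) = -53/12.

(0, -53/12)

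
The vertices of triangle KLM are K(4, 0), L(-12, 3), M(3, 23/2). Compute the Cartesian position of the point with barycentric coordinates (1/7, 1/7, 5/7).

(1, 121/14)

N = (1/7)·K + (1/7)·L + (5/7)·M.
x-coordinate: (1/7)·4 + (1/7)·(-12) + (5/7)·3 = 1.
y-coordinate: (1/7)·0 + (1/7)·3 + (5/7)·(23/2) = 121/14.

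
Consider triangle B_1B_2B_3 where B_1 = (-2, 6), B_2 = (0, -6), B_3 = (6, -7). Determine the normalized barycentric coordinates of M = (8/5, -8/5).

(2/5, 1/5, 2/5)

Signed area of the reference triangle: [B_1B_2B_3] = ½·((-2)·(-6−(-7)) + 0·(-7−6) + 6·(6−(-6))) = ½·(-2 + 0 + 72) = 35.
[MB_2B_3] = ½·((8/5)·(-6−(-7)) + 0·(-7−(-8/5)) + 6·(-8/5−(-6))) = ½·(8/5 + 0 + 132/5) = 14, so the B_1-coordinate is 14/35 = 2/5.
[B_1MB_3] = ½·((-2)·(-8/5−(-7)) + (8/5)·(-7−6) + 6·(6−(-8/5))) = ½·(-54/5 − 104/5 + 228/5) = 7, so the B_2-coordinate is 1/5.
[B_1B_2M] = ½·((-2)·(-6−(-8/5)) + 0·(-8/5−6) + (8/5)·(6−(-6))) = ½·(44/5 + 0 + 96/5) = 14, so the B_3-coordinate is 2/5.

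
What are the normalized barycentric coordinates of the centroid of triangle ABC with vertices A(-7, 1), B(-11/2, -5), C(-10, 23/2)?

(1/3, 1/3, 1/3)

The centroid is the average of the vertices, so each weight is 1/3.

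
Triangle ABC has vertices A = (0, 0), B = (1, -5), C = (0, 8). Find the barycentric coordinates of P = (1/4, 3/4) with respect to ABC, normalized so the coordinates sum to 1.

(1/2, 1/4, 1/4)

Signed area of the reference triangle: [ABC] = ½·(0·(-5−8) + 1·(8−0) + 0·(0−(-5))) = ½·(0 + 8 + 0) = 4.
[PBC] = ½·((1/4)·(-5−8) + 1·(8−(3/4)) + 0·(3/4−(-5))) = ½·(-13/4 + 29/4 + 0) = 2, so the A-coordinate is 2/4 = 1/2.
[APC] = ½·(0·(3/4−8) + (1/4)·(8−0) + 0·(0−(3/4))) = ½·(0 + 2 + 0) = 1, so the B-coordinate is 1/4.
[ABP] = ½·(0·(-5−(3/4)) + 1·(3/4−0) + (1/4)·(0−(-5))) = ½·(0 + 3/4 + 5/4) = 1, so the C-coordinate is 1/4.
Check: 1/2 + 1/4 + 1/4 = 1.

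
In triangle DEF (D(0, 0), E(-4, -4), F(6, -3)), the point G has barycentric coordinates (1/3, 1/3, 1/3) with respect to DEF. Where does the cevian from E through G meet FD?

Line EG meets FD where the E-coordinate vanishes; zeroing G's E-weight and renormalizing leaves F, D-weights 1/3 : 1/3 → (1/2, 1/2).
So H = (1/2)·F + (1/2)·D = (3, -3/2).

(3, -3/2)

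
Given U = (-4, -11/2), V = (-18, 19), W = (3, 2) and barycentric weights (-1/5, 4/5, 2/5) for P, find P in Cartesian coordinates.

(-62/5, 171/10)

P = (-1/5)·U + (4/5)·V + (2/5)·W.
x-coordinate: (-1/5)·(-4) + (4/5)·(-18) + (2/5)·3 = -62/5.
y-coordinate: (-1/5)·(-11/2) + (4/5)·19 + (2/5)·2 = 171/10.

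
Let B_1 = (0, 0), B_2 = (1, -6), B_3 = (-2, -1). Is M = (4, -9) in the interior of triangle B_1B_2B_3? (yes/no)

Barycentric coordinates of M: (6/13, 22/13, -15/13).
The three coordinates are positive, positive, negative; a point is interior exactly when all three are positive.

no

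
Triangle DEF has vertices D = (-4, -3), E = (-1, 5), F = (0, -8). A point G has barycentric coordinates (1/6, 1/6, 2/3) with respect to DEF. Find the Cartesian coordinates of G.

G = (1/6)·D + (1/6)·E + (2/3)·F.
x-coordinate: (1/6)·(-4) + (1/6)·(-1) + (2/3)·0 = -5/6.
y-coordinate: (1/6)·(-3) + (1/6)·5 + (2/3)·(-8) = -5.

(-5/6, -5)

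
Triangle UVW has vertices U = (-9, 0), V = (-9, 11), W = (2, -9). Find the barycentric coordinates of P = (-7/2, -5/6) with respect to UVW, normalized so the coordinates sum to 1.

Signed area of the reference triangle: [UVW] = ½·((-9)·(11−(-9)) + (-9)·(-9−0) + 2·(0−11)) = ½·(-180 + 81 − 22) = -121/2.
[PVW] = ½·((-7/2)·(11−(-9)) + (-9)·(-9−(-5/6)) + 2·(-5/6−11)) = ½·(-70 + 147/2 − 71/3) = -121/12, so the U-coordinate is (-121/12)/(-121/2) = 1/6.
[UPW] = ½·((-9)·(-5/6−(-9)) + (-7/2)·(-9−0) + 2·(0−(-5/6))) = ½·(-147/2 + 63/2 + 5/3) = -121/6, so the V-coordinate is 1/3.
[UVP] = ½·((-9)·(11−(-5/6)) + (-9)·(-5/6−0) + (-7/2)·(0−11)) = ½·(-213/2 + 15/2 + 77/2) = -121/4, so the W-coordinate is 1/2.

(1/6, 1/3, 1/2)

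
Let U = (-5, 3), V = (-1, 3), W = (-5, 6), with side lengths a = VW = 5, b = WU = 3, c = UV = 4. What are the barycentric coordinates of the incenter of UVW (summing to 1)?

The incenter has barycentric coordinates proportional to the opposite side lengths: (5 : 3 : 4).
Normalizing by 5+3+4 = 12 gives (5/12, 1/4, 1/3).

(5/12, 1/4, 1/3)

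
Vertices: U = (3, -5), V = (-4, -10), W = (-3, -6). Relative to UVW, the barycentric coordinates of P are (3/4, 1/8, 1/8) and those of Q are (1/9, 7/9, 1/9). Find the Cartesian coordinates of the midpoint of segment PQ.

(-125/144, -59/8)

Barycentric coordinates of the midpoint are the average: (31/72, 65/144, 17/144).
Converting: (31/72)·U + (65/144)·V + (17/144)·W = (-125/144, -59/8).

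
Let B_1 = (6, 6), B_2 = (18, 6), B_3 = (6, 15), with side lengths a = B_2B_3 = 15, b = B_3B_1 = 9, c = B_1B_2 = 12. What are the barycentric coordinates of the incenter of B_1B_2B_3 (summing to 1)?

The incenter has barycentric coordinates proportional to the opposite side lengths: (15 : 9 : 12).
Normalizing by 15+9+12 = 36 gives (5/12, 1/4, 1/3).

(5/12, 1/4, 1/3)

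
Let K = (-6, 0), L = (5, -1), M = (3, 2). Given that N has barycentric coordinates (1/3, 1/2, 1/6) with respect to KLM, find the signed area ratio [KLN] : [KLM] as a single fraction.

The signed ratio [KLN]/[KLM] equals the barycentric coordinate of N at vertex M, which is 1/6.

1/6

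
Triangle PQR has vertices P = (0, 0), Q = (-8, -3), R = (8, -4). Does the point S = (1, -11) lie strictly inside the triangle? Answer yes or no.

Barycentric coordinates of S: (-17/8, 3/2, 13/8).
The three coordinates are negative, positive, positive; a point is interior exactly when all three are positive.

no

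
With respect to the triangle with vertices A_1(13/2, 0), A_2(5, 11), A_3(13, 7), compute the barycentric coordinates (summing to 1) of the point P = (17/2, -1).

(1, -1/4, 1/4)

Signed area of the reference triangle: [A_1A_2A_3] = ½·((13/2)·(11−7) + 5·(7−0) + 13·(0−11)) = ½·(26 + 35 − 143) = -41.
[PA_2A_3] = ½·((17/2)·(11−7) + 5·(7−(-1)) + 13·(-1−11)) = ½·(34 + 40 − 156) = -41, so the A_1-coordinate is (-41)/(-41) = 1.
[A_1PA_3] = ½·((13/2)·(-1−7) + (17/2)·(7−0) + 13·(0−(-1))) = ½·(-52 + 119/2 + 13) = 41/4, so the A_2-coordinate is -1/4.
[A_1A_2P] = ½·((13/2)·(11−(-1)) + 5·(-1−0) + (17/2)·(0−11)) = ½·(78 − 5 − 187/2) = -41/4, so the A_3-coordinate is 1/4.
Check: 1 − 1/4 + 1/4 = 1.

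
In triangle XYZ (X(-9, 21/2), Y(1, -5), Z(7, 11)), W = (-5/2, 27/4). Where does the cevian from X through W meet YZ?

(4, 3)

Barycentric coordinates of W with respect to XYZ: (1/2, 1/4, 1/4).
On side YZ the X-coordinate is zero; dropping W's X-weight 1/2 and renormalizing the remaining 1/4 : 1/4 gives weights 1/2, 1/2 on Y, Z.
V = (1/2)·(1, -5) + (1/2)·(7, 11) = (4, 3).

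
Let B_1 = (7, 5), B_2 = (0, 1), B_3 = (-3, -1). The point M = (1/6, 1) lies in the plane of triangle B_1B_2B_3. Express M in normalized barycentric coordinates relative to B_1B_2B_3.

(1/6, 1/2, 1/3)

Signed area of the reference triangle: [B_1B_2B_3] = ½·(7·(1−(-1)) + 0·(-1−5) + (-3)·(5−1)) = ½·(14 + 0 − 12) = 1.
[MB_2B_3] = ½·((1/6)·(1−(-1)) + 0·(-1−1) + (-3)·(1−1)) = ½·(1/3 + 0 + 0) = 1/6, so the B_1-coordinate is (1/6)/1 = 1/6.
[B_1MB_3] = ½·(7·(1−(-1)) + (1/6)·(-1−5) + (-3)·(5−1)) = ½·(14 − 1 − 12) = 1/2, so the B_2-coordinate is 1/2.
[B_1B_2M] = ½·(7·(1−1) + 0·(1−5) + (1/6)·(5−1)) = ½·(0 + 0 + 2/3) = 1/3, so the B_3-coordinate is 1/3.
Check: 1/6 + 1/2 + 1/3 = 1.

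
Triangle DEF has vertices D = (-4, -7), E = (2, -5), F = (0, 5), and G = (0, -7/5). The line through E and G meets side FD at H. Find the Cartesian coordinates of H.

Barycentric coordinates of G with respect to DEF: (1/5, 2/5, 2/5).
On side FD the E-coordinate is zero; dropping G's E-weight 2/5 and renormalizing the remaining 2/5 : 1/5 gives weights 2/3, 1/3 on F, D.
H = (2/3)·(0, 5) + (1/3)·(-4, -7) = (-4/3, 1).

(-4/3, 1)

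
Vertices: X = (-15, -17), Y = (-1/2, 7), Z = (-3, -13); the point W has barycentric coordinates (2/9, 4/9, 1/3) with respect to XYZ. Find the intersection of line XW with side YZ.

Line XW meets YZ where the X-coordinate vanishes; zeroing W's X-weight and renormalizing leaves Y, Z-weights 4/9 : 1/3 → (4/7, 3/7).
So V = (4/7)·Y + (3/7)·Z = (-11/7, -11/7).

(-11/7, -11/7)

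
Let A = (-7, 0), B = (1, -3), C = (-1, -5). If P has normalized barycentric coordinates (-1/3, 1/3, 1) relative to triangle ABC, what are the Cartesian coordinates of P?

P = (-1/3)·A + (1/3)·B + 1·C.
x-coordinate: (-1/3)·(-7) + (1/3)·1 + 1·(-1) = 5/3.
y-coordinate: (-1/3)·0 + (1/3)·(-3) + 1·(-5) = -6.

(5/3, -6)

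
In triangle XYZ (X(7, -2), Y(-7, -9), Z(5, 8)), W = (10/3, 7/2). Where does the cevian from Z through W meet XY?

(0, -11/2)

Barycentric coordinates of W with respect to XYZ: (1/6, 1/6, 2/3).
On side XY the Z-coordinate is zero; dropping W's Z-weight 2/3 and renormalizing the remaining 1/6 : 1/6 gives weights 1/2, 1/2 on X, Y.
V = (1/2)·(7, -2) + (1/2)·(-7, -9) = (0, -11/2).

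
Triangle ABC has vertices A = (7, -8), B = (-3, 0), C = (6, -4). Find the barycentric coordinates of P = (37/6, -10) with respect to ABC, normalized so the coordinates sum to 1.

(5/3, 1/6, -5/6)

Signed area of the reference triangle: [ABC] = ½·(7·(0−(-4)) + (-3)·(-4−(-8)) + 6·(-8−0)) = ½·(28 − 12 − 48) = -16.
[PBC] = ½·((37/6)·(0−(-4)) + (-3)·(-4−(-10)) + 6·(-10−0)) = ½·(74/3 − 18 − 60) = -80/3, so the A-coordinate is (-80/3)/(-16) = 5/3.
[APC] = ½·(7·(-10−(-4)) + (37/6)·(-4−(-8)) + 6·(-8−(-10))) = ½·(-42 + 74/3 + 12) = -8/3, so the B-coordinate is 1/6.
[ABP] = ½·(7·(0−(-10)) + (-3)·(-10−(-8)) + (37/6)·(-8−0)) = ½·(70 + 6 − 148/3) = 40/3, so the C-coordinate is -5/6.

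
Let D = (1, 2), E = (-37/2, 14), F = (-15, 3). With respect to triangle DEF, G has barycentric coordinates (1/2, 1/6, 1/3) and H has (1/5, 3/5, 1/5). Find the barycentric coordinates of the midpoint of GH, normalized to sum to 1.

(7/20, 23/60, 4/15)

Since both coordinate triples sum to 1, the midpoint's barycentrics are the componentwise average.
(1/2+1/5)/2 = 7/20; similarly 23/60 and 4/15.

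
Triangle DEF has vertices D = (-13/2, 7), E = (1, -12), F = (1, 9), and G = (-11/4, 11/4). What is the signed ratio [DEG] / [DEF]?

1/4

[DEF] = ½·((-13/2)·(-12−9) + 1·(9−7) + 1·(7−(-12))) = ½·(273/2 + 2 + 19) = 315/4.
[DEG] = ½·((-13/2)·(-12−(11/4)) + 1·(11/4−7) + (-11/4)·(7−(-12))) = ½·(767/8 − 17/4 − 209/4) = 315/16, so the ratio is (315/16)/(315/4) = 1/4.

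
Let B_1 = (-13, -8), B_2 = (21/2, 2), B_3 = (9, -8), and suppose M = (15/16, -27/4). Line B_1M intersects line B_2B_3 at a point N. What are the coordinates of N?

(93/10, -6)

Barycentric coordinates of M with respect to B_1B_2B_3: (3/8, 1/8, 1/2).
On side B_2B_3 the B_1-coordinate is zero; dropping M's B_1-weight 3/8 and renormalizing the remaining 1/8 : 1/2 gives weights 1/5, 4/5 on B_2, B_3.
N = (1/5)·(21/2, 2) + (4/5)·(9, -8) = (93/10, -6).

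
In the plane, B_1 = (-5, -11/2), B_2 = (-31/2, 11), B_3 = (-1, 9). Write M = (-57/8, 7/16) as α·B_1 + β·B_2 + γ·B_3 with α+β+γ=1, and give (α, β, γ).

(5/8, 1/4, 1/8)

Signed area of the reference triangle: [B_1B_2B_3] = ½·((-5)·(11−9) + (-31/2)·(9−(-11/2)) + (-1)·(-11/2−11)) = ½·(-10 − 899/4 + 33/2) = -873/8.
[MB_2B_3] = ½·((-57/8)·(11−9) + (-31/2)·(9−(7/16)) + (-1)·(7/16−11)) = ½·(-57/4 − 4247/32 + 169/16) = -4365/64, so the B_1-coordinate is (-4365/64)/(-873/8) = 5/8.
[B_1MB_3] = ½·((-5)·(7/16−9) + (-57/8)·(9−(-11/2)) + (-1)·(-11/2−(7/16))) = ½·(685/16 − 1653/16 + 95/16) = -873/32, so the B_2-coordinate is 1/4.
[B_1B_2M] = ½·((-5)·(11−(7/16)) + (-31/2)·(7/16−(-11/2)) + (-57/8)·(-11/2−11)) = ½·(-845/16 − 2945/32 + 1881/16) = -873/64, so the B_3-coordinate is 1/8.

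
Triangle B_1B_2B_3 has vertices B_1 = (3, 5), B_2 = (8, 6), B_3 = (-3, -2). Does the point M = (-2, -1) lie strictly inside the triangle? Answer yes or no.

yes

Barycentric coordinates of M: (3/29, 1/29, 25/29).
The three coordinates are positive, positive, positive; a point is interior exactly when all three are positive.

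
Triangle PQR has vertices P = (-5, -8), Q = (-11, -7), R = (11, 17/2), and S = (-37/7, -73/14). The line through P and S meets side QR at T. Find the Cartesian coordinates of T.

Barycentric coordinates of S with respect to PQR: (3/7, 3/7, 1/7).
On side QR the P-coordinate is zero; dropping S's P-weight 3/7 and renormalizing the remaining 3/7 : 1/7 gives weights 3/4, 1/4 on Q, R.
T = (3/4)·(-11, -7) + (1/4)·(11, 17/2) = (-11/2, -25/8).

(-11/2, -25/8)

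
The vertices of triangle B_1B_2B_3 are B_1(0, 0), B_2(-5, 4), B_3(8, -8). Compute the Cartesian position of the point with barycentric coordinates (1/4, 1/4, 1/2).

M = (1/4)·B_1 + (1/4)·B_2 + (1/2)·B_3.
x-coordinate: (1/4)·0 + (1/4)·(-5) + (1/2)·8 = 11/4.
y-coordinate: (1/4)·0 + (1/4)·4 + (1/2)·(-8) = -3.

(11/4, -3)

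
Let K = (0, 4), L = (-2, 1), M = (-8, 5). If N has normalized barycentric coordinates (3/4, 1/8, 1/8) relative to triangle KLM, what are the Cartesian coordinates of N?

N = (3/4)·K + (1/8)·L + (1/8)·M.
x-coordinate: (3/4)·0 + (1/8)·(-2) + (1/8)·(-8) = -5/4.
y-coordinate: (3/4)·4 + (1/8)·1 + (1/8)·5 = 15/4.

(-5/4, 15/4)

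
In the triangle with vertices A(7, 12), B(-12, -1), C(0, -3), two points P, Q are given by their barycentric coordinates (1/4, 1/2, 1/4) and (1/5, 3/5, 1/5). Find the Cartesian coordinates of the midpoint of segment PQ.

Barycentric coordinates of the midpoint are the average: (9/40, 11/20, 9/40).
Converting: (9/40)·A + (11/20)·B + (9/40)·C = (-201/40, 59/40).

(-201/40, 59/40)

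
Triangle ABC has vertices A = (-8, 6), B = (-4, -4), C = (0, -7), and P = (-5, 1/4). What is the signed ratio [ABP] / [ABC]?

[ABC] = ½·((-8)·(-4−(-7)) + (-4)·(-7−6) + 0·(6−(-4))) = ½·(-24 + 52 + 0) = 14.
[ABP] = ½·((-8)·(-4−(1/4)) + (-4)·(1/4−6) + (-5)·(6−(-4))) = ½·(34 + 23 − 50) = 7/2, so the ratio is (7/2)/14 = 1/4.

1/4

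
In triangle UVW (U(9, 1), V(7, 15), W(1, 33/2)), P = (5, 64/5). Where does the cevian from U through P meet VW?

Barycentric coordinates of P with respect to UVW: (1/5, 2/5, 2/5).
On side VW the U-coordinate is zero; dropping P's U-weight 1/5 and renormalizing the remaining 2/5 : 2/5 gives weights 1/2, 1/2 on V, W.
Q = (1/2)·(7, 15) + (1/2)·(1, 33/2) = (4, 63/4).

(4, 63/4)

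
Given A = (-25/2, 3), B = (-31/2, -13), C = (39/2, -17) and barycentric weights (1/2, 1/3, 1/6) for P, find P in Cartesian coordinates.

(-49/6, -17/3)

P = (1/2)·A + (1/3)·B + (1/6)·C.
x-coordinate: (1/2)·(-25/2) + (1/3)·(-31/2) + (1/6)·(39/2) = -49/6.
y-coordinate: (1/2)·3 + (1/3)·(-13) + (1/6)·(-17) = -17/3.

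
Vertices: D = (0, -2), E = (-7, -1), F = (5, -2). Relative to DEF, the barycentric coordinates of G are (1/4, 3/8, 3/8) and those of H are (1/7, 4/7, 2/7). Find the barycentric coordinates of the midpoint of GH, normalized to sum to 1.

Since both coordinate triples sum to 1, the midpoint's barycentrics are the componentwise average.
(1/4+1/7)/2 = 11/56; similarly 53/112 and 37/112.

(11/56, 53/112, 37/112)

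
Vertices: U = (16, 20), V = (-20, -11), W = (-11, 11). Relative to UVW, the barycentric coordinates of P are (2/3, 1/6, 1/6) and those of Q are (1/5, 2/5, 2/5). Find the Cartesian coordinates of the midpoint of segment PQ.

Barycentric coordinates of the midpoint are the average: (13/30, 17/60, 17/60).
Converting: (13/30)·U + (17/60)·V + (17/60)·W = (-37/20, 26/3).

(-37/20, 26/3)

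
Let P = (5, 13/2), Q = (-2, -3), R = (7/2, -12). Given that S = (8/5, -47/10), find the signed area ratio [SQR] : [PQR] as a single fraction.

1/5

[PQR] = ½·(5·(-3−(-12)) + (-2)·(-12−(13/2)) + (7/2)·(13/2−(-3))) = ½·(45 + 37 + 133/4) = 461/8.
[SQR] = ½·((8/5)·(-3−(-12)) + (-2)·(-12−(-47/10)) + (7/2)·(-47/10−(-3))) = ½·(72/5 + 73/5 − 119/20) = 461/40, so the ratio is (461/40)/(461/8) = 1/5.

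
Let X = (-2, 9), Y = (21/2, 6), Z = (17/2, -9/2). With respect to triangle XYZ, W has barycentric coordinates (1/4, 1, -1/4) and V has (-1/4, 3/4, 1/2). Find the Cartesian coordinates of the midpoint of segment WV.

(41/4, 75/16)

Barycentric coordinates of the midpoint are the average: (0, 7/8, 1/8).
Converting: 0·X + (7/8)·Y + (1/8)·Z = (41/4, 75/16).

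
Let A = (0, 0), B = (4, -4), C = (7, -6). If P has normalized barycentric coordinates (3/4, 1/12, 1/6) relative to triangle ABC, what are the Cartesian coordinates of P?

(3/2, -4/3)

P = (3/4)·A + (1/12)·B + (1/6)·C.
x-coordinate: (3/4)·0 + (1/12)·4 + (1/6)·7 = 3/2.
y-coordinate: (3/4)·0 + (1/12)·(-4) + (1/6)·(-6) = -4/3.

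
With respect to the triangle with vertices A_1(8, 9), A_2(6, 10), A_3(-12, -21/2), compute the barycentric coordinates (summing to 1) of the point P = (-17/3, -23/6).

(1/6, 1/6, 2/3)

Signed area of the reference triangle: [A_1A_2A_3] = ½·(8·(10−(-21/2)) + 6·(-21/2−9) + (-12)·(9−10)) = ½·(164 − 117 + 12) = 59/2.
[PA_2A_3] = ½·((-17/3)·(10−(-21/2)) + 6·(-21/2−(-23/6)) + (-12)·(-23/6−10)) = ½·(-697/6 − 40 + 166) = 59/12, so the A_1-coordinate is (59/12)/(59/2) = 1/6.
[A_1PA_3] = ½·(8·(-23/6−(-21/2)) + (-17/3)·(-21/2−9) + (-12)·(9−(-23/6))) = ½·(160/3 + 221/2 − 154) = 59/12, so the A_2-coordinate is 1/6.
[A_1A_2P] = ½·(8·(10−(-23/6)) + 6·(-23/6−9) + (-17/3)·(9−10)) = ½·(332/3 − 77 + 17/3) = 59/3, so the A_3-coordinate is 2/3.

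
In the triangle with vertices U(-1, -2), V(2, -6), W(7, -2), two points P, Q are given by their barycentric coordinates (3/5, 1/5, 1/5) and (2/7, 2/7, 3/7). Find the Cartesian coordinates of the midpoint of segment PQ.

(157/70, -104/35)

Barycentric coordinates of the midpoint are the average: (31/70, 17/70, 11/35).
Converting: (31/70)·U + (17/70)·V + (11/35)·W = (157/70, -104/35).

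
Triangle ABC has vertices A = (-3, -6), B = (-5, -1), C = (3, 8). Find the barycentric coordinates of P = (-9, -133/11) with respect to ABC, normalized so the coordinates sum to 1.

Signed area of the reference triangle: [ABC] = ½·((-3)·(-1−8) + (-5)·(8−(-6)) + 3·(-6−(-1))) = ½·(27 − 70 − 15) = -29.
[PBC] = ½·((-9)·(-1−8) + (-5)·(8−(-133/11)) + 3·(-133/11−(-1))) = ½·(81 − 1105/11 − 366/11) = -290/11, so the A-coordinate is (-290/11)/(-29) = 10/11.
[APC] = ½·((-3)·(-133/11−8) + (-9)·(8−(-6)) + 3·(-6−(-133/11))) = ½·(663/11 − 126 + 201/11) = -261/11, so the B-coordinate is 9/11.
[ABP] = ½·((-3)·(-1−(-133/11)) + (-5)·(-133/11−(-6)) + (-9)·(-6−(-1))) = ½·(-366/11 + 335/11 + 45) = 232/11, so the C-coordinate is -8/11.
Check: 10/11 + 9/11 − 8/11 = 1.

(10/11, 9/11, -8/11)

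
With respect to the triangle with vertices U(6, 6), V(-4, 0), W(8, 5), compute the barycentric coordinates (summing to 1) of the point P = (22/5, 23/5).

(3/5, 1/5, 1/5)

Signed area of the reference triangle: [UVW] = ½·(6·(0−5) + (-4)·(5−6) + 8·(6−0)) = ½·(-30 + 4 + 48) = 11.
[PVW] = ½·((22/5)·(0−5) + (-4)·(5−(23/5)) + 8·(23/5−0)) = ½·(-22 − 8/5 + 184/5) = 33/5, so the U-coordinate is (33/5)/11 = 3/5.
[UPW] = ½·(6·(23/5−5) + (22/5)·(5−6) + 8·(6−(23/5))) = ½·(-12/5 − 22/5 + 56/5) = 11/5, so the V-coordinate is 1/5.
[UVP] = ½·(6·(0−(23/5)) + (-4)·(23/5−6) + (22/5)·(6−0)) = ½·(-138/5 + 28/5 + 132/5) = 11/5, so the W-coordinate is 1/5.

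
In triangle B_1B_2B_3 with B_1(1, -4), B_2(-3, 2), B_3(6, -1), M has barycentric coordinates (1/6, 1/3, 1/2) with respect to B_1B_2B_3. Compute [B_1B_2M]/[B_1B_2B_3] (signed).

The signed ratio [B_1B_2M]/[B_1B_2B_3] equals the barycentric coordinate of M at vertex B_3, which is 1/2.

1/2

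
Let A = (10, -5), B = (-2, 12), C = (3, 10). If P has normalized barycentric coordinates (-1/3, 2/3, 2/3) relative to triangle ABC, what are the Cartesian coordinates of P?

(-8/3, 49/3)

P = (-1/3)·A + (2/3)·B + (2/3)·C.
x-coordinate: (-1/3)·10 + (2/3)·(-2) + (2/3)·3 = -8/3.
y-coordinate: (-1/3)·(-5) + (2/3)·12 + (2/3)·10 = 49/3.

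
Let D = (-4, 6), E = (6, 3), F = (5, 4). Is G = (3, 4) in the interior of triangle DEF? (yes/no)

Barycentric coordinates of G: (2/7, 4/7, 1/7).
The three coordinates are positive, positive, positive; a point is interior exactly when all three are positive.

yes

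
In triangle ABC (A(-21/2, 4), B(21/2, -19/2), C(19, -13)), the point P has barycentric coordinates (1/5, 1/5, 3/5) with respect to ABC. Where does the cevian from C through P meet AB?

Line CP meets AB where the C-coordinate vanishes; zeroing P's C-weight and renormalizing leaves A, B-weights 1/5 : 1/5 → (1/2, 1/2).
So Q = (1/2)·A + (1/2)·B = (0, -11/4).

(0, -11/4)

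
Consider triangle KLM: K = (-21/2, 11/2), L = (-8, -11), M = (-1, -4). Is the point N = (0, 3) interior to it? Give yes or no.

Barycentric coordinates of N: (6/19, -4/7, 167/133).
The three coordinates are positive, negative, positive; a point is interior exactly when all three are positive.

no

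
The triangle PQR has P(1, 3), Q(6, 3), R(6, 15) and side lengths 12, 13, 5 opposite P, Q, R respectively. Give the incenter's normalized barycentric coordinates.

The incenter has barycentric coordinates proportional to the opposite side lengths: (12 : 13 : 5).
Normalizing by 12+13+5 = 30 gives (2/5, 13/30, 1/6).

(2/5, 13/30, 1/6)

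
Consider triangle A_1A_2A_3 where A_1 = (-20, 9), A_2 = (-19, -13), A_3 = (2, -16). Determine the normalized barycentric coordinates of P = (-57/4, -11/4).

Signed area of the reference triangle: [A_1A_2A_3] = ½·((-20)·(-13−(-16)) + (-19)·(-16−9) + 2·(9−(-13))) = ½·(-60 + 475 + 44) = 459/2.
[PA_2A_3] = ½·((-57/4)·(-13−(-16)) + (-19)·(-16−(-11/4)) + 2·(-11/4−(-13))) = ½·(-171/4 + 1007/4 + 41/2) = 459/4, so the A_1-coordinate is (459/4)/(459/2) = 1/2.
[A_1PA_3] = ½·((-20)·(-11/4−(-16)) + (-57/4)·(-16−9) + 2·(9−(-11/4))) = ½·(-265 + 1425/4 + 47/2) = 459/8, so the A_2-coordinate is 1/4.
[A_1A_2P] = ½·((-20)·(-13−(-11/4)) + (-19)·(-11/4−9) + (-57/4)·(9−(-13))) = ½·(205 + 893/4 − 627/2) = 459/8, so the A_3-coordinate is 1/4.
Check: 1/2 + 1/4 + 1/4 = 1.

(1/2, 1/4, 1/4)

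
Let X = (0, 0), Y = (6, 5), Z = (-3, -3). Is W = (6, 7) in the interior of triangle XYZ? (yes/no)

no

Barycentric coordinates of W: (6, -1, -4).
The three coordinates are positive, negative, negative; a point is interior exactly when all three are positive.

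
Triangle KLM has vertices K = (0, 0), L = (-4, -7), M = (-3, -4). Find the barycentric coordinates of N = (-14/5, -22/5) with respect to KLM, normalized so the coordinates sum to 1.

(1/5, 2/5, 2/5)

Signed area of the reference triangle: [KLM] = ½·(0·(-7−(-4)) + (-4)·(-4−0) + (-3)·(0−(-7))) = ½·(0 + 16 − 21) = -5/2.
[NLM] = ½·((-14/5)·(-7−(-4)) + (-4)·(-4−(-22/5)) + (-3)·(-22/5−(-7))) = ½·(42/5 − 8/5 − 39/5) = -1/2, so the K-coordinate is (-1/2)/(-5/2) = 1/5.
[KNM] = ½·(0·(-22/5−(-4)) + (-14/5)·(-4−0) + (-3)·(0−(-22/5))) = ½·(0 + 56/5 − 66/5) = -1, so the L-coordinate is 2/5.
[KLN] = ½·(0·(-7−(-22/5)) + (-4)·(-22/5−0) + (-14/5)·(0−(-7))) = ½·(0 + 88/5 − 98/5) = -1, so the M-coordinate is 2/5.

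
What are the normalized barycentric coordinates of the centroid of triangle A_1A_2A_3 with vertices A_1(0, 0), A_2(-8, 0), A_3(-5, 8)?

(1/3, 1/3, 1/3)

The centroid is the average of the vertices, so each weight is 1/3.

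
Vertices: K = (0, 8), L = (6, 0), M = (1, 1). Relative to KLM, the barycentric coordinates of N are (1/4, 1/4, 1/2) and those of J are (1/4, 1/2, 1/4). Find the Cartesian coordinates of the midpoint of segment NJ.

Barycentric coordinates of the midpoint are the average: (1/4, 3/8, 3/8).
Converting: (1/4)·K + (3/8)·L + (3/8)·M = (21/8, 19/8).

(21/8, 19/8)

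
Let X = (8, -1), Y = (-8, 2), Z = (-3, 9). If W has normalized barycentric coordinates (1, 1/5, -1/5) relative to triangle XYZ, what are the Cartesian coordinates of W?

W = 1·X + (1/5)·Y + (-1/5)·Z.
x-coordinate: 1·8 + (1/5)·(-8) + (-1/5)·(-3) = 7.
y-coordinate: 1·(-1) + (1/5)·2 + (-1/5)·9 = -12/5.

(7, -12/5)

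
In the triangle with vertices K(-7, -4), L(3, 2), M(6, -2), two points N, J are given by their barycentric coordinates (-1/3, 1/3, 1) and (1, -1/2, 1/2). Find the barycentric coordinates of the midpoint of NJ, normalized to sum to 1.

(1/3, -1/12, 3/4)

Since both coordinate triples sum to 1, the midpoint's barycentrics are the componentwise average.
(-1/3+1)/2 = 1/3; similarly -1/12 and 3/4.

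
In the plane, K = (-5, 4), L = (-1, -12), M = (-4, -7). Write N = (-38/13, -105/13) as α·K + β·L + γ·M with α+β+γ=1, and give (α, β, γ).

(1/13, 5/13, 7/13)

Signed area of the reference triangle: [KLM] = ½·((-5)·(-12−(-7)) + (-1)·(-7−4) + (-4)·(4−(-12))) = ½·(25 + 11 − 64) = -14.
[NLM] = ½·((-38/13)·(-12−(-7)) + (-1)·(-7−(-105/13)) + (-4)·(-105/13−(-12))) = ½·(190/13 − 14/13 − 204/13) = -14/13, so the K-coordinate is (-14/13)/(-14) = 1/13.
[KNM] = ½·((-5)·(-105/13−(-7)) + (-38/13)·(-7−4) + (-4)·(4−(-105/13))) = ½·(70/13 + 418/13 − 628/13) = -70/13, so the L-coordinate is 5/13.
[KLN] = ½·((-5)·(-12−(-105/13)) + (-1)·(-105/13−4) + (-38/13)·(4−(-12))) = ½·(255/13 + 157/13 − 608/13) = -98/13, so the M-coordinate is 7/13.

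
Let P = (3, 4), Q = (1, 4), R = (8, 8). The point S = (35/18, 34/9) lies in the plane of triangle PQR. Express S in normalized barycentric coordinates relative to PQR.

Signed area of the reference triangle: [PQR] = ½·(3·(4−8) + 1·(8−4) + 8·(4−4)) = ½·(-12 + 4 + 0) = -4.
[SQR] = ½·((35/18)·(4−8) + 1·(8−(34/9)) + 8·(34/9−4)) = ½·(-70/9 + 38/9 − 16/9) = -8/3, so the P-coordinate is (-8/3)/(-4) = 2/3.
[PSR] = ½·(3·(34/9−8) + (35/18)·(8−4) + 8·(4−(34/9))) = ½·(-38/3 + 70/9 + 16/9) = -14/9, so the Q-coordinate is 7/18.
[PQS] = ½·(3·(4−(34/9)) + 1·(34/9−4) + (35/18)·(4−4)) = ½·(2/3 − 2/9 + 0) = 2/9, so the R-coordinate is -1/18.
Check: 2/3 + 7/18 − 1/18 = 1.

(2/3, 7/18, -1/18)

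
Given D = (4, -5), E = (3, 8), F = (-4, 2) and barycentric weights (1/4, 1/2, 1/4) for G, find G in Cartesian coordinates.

(3/2, 13/4)

G = (1/4)·D + (1/2)·E + (1/4)·F.
x-coordinate: (1/4)·4 + (1/2)·3 + (1/4)·(-4) = 3/2.
y-coordinate: (1/4)·(-5) + (1/2)·8 + (1/4)·2 = 13/4.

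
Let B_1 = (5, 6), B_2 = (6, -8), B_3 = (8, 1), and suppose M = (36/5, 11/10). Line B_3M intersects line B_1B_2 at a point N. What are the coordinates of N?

(16/3, 4/3)

Barycentric coordinates of M with respect to B_1B_2B_3: (1/5, 1/10, 7/10).
On side B_1B_2 the B_3-coordinate is zero; dropping M's B_3-weight 7/10 and renormalizing the remaining 1/5 : 1/10 gives weights 2/3, 1/3 on B_1, B_2.
N = (2/3)·(5, 6) + (1/3)·(6, -8) = (16/3, 4/3).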